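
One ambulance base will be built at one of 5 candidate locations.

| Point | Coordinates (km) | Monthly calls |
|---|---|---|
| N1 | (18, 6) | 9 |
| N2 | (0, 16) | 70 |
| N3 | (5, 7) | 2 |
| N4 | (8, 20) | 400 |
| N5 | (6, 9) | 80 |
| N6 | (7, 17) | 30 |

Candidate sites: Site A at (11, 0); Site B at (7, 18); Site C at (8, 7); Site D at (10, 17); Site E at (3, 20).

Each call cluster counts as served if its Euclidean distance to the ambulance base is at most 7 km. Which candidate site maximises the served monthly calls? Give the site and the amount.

Coverage radius r = 7 km; a point is covered iff (Δx)²+(Δy)² ≤ 7² = 49.
  Site A (11, 0): covers {none} → 0
  Site B (7, 18): covers {N4, N6} → 430
  Site C (8, 7): covers {N3, N5} → 82
  Site D (10, 17): covers {N4, N6} → 430
  Site E (3, 20): covers {N2, N4, N6} → 500
Maximum coverage at Site E: 500 monthly calls.

Site E, covering 500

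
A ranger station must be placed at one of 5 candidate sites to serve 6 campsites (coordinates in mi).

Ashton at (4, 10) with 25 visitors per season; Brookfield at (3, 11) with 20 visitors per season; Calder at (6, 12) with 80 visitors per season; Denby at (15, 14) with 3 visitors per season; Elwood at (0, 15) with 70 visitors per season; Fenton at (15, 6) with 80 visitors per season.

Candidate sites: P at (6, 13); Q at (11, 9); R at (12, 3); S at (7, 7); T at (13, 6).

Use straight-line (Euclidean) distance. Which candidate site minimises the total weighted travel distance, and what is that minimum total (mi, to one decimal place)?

P, total 1624.3 mi

Total weighted distance at each candidate:
  P (6, 13): total = 1624.3
  Q (11, 9): total = 2104.5
  R (12, 3): total = 2933.5
  S (7, 7): total = 2048.1
  T (13, 6): total = 2498.9
Minimum is at P with total 1624.3 mi.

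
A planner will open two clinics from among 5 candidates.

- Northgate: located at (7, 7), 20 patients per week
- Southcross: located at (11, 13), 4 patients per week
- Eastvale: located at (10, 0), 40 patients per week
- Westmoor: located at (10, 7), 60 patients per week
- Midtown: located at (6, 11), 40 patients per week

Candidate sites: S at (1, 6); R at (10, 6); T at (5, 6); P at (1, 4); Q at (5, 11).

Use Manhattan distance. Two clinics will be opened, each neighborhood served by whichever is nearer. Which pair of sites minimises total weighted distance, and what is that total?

{R, Q}, total 452

Evaluate every pair (each demand assigned to the nearer of the two):
  {R, Q}: total = 452
  {R, T}: total = 632
  {S, R}: total = 772
  {R, P}: total = 772
  {T, Q}: total = 932
  {S, T}: total = 1152
  {T, P}: total = 1152
  {P, Q}: total = 1252
  {S, Q}: total = 1332
  {S, P}: total = 1728
Best pair: {R, Q} with total 452.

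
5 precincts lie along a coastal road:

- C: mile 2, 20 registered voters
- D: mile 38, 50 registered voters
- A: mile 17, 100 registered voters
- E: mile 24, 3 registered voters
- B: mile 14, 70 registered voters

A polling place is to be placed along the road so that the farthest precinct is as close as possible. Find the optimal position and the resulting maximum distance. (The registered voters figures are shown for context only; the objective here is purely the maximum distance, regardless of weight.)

location 20, max distance 18

The 1-center on a line is the midpoint of the two extreme points: leftmost at 2, rightmost at 38.
Optimal location = (2 + 38)/2 = 20; maximum distance = (38 − 2)/2 = 18.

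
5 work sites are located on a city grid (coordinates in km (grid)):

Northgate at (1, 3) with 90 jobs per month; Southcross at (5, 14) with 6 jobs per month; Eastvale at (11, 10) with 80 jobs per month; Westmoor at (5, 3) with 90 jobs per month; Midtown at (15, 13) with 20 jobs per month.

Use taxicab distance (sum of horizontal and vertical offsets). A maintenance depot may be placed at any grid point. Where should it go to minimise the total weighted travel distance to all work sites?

Manhattan distance separates: Σwᵢ(|x−xᵢ|+|y−yᵢ|) = Σwᵢ|x−xᵢ| + Σwᵢ|y−yᵢ|, so x and y are optimised independently as 1-D weighted medians.
Total weight W = 286; half = 143.
x-coordinate, sorted with cumulative weight:
  x=1 (Northgate, w=90) cum 90
  x=5 (Southcross, w=6) cum 96
  x=5 (Westmoor, w=90) cum 186  ← median
  x=11 (Eastvale, w=80) cum 266
  x=15 (Midtown, w=20) cum 286
⇒ x* = 5
y-coordinate, sorted with cumulative weight:
  y=3 (Northgate, w=90) cum 90
  y=3 (Westmoor, w=90) cum 180  ← median
  y=10 (Eastvale, w=80) cum 260
  y=13 (Midtown, w=20) cum 280
  y=14 (Southcross, w=6) cum 286
⇒ y* = 3

(5, 3)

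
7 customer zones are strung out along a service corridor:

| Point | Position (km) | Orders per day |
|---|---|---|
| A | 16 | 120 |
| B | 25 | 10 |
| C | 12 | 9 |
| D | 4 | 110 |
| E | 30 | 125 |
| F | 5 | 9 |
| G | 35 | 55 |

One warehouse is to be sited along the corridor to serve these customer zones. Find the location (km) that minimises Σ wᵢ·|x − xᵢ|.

x = 16

For a sum of weighted absolute distances on a line, the optimum is the weighted median (not the mean). Total weight W = 438; half-weight = 219.
Sort by position and accumulate weight:
  km 4 (D, w=110) → cum 110
  km 5 (F, w=9) → cum 119
  km 12 (C, w=9) → cum 128
  km 16 (A, w=120) → cum 248  ≥ 219 → median here
  km 25 (B, w=10) → cum 258
  km 30 (E, w=125) → cum 383
  km 35 (G, w=55) → cum 438
Optimal location: km 16.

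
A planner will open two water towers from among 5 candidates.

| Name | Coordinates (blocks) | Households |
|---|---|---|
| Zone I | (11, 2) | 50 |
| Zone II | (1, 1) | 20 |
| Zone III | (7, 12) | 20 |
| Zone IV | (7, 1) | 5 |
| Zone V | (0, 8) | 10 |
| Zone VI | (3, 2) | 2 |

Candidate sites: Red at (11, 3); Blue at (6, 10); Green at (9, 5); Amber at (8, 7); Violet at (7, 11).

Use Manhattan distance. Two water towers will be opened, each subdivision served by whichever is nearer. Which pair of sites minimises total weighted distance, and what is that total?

Evaluate every pair (each demand assigned to the nearer of the two):
  {Red, Violet}: total = 458
  {Red, Blue}: total = 478
  {Red, Amber}: total = 548
  {Red, Green}: total = 638
  {Green, Violet}: total = 658
  {Blue, Green}: total = 678
  {Green, Amber}: total = 748
  {Amber, Violet}: total = 825
  {Blue, Amber}: total = 855
  {Blue, Violet}: total = 1102
Best pair: {Red, Violet} with total 458.

{Red, Violet}, total 458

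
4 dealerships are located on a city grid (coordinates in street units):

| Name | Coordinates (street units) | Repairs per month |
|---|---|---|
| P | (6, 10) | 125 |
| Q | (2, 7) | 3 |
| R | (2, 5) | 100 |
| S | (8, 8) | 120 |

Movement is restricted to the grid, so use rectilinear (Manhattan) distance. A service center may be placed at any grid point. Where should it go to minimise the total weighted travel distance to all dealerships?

(6, 8)

Manhattan distance separates: Σwᵢ(|x−xᵢ|+|y−yᵢ|) = Σwᵢ|x−xᵢ| + Σwᵢ|y−yᵢ|, so x and y are optimised independently as 1-D weighted medians.
Total weight W = 348; half = 174.
x-coordinate, sorted with cumulative weight:
  x=2 (Q, w=3) cum 3
  x=2 (R, w=100) cum 103
  x=6 (P, w=125) cum 228  ← median
  x=8 (S, w=120) cum 348
⇒ x* = 6
y-coordinate, sorted with cumulative weight:
  y=5 (R, w=100) cum 100
  y=7 (Q, w=3) cum 103
  y=8 (S, w=120) cum 223  ← median
  y=10 (P, w=125) cum 348
⇒ y* = 8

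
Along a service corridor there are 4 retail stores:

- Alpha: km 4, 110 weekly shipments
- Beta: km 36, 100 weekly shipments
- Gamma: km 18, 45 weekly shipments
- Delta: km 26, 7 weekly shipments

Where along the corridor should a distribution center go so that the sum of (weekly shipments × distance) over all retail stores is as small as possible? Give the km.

x = 18

For a sum of weighted absolute distances on a line, the optimum is the weighted median (not the mean). Total weight W = 262; half-weight = 131.
Sort by position and accumulate weight:
  km 4 (Alpha, w=110) → cum 110
  km 18 (Gamma, w=45) → cum 155  ≥ 131 → median here
  km 26 (Delta, w=7) → cum 162
  km 36 (Beta, w=100) → cum 262
Optimal location: km 18.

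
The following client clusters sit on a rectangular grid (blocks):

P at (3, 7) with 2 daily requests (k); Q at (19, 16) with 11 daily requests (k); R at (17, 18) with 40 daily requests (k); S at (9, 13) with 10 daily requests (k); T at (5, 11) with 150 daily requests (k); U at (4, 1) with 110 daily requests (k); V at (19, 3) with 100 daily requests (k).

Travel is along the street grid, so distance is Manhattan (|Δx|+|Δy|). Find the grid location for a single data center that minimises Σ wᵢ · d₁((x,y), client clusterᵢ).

Manhattan distance separates: Σwᵢ(|x−xᵢ|+|y−yᵢ|) = Σwᵢ|x−xᵢ| + Σwᵢ|y−yᵢ|, so x and y are optimised independently as 1-D weighted medians.
Total weight W = 423; half = 211.5.
x-coordinate, sorted with cumulative weight:
  x=3 (P, w=2) cum 2
  x=4 (U, w=110) cum 112
  x=5 (T, w=150) cum 262  ← median
  x=9 (S, w=10) cum 272
  x=17 (R, w=40) cum 312
  x=19 (Q, w=11) cum 323
  x=19 (V, w=100) cum 423
⇒ x* = 5
y-coordinate, sorted with cumulative weight:
  y=1 (U, w=110) cum 110
  y=3 (V, w=100) cum 210
  y=7 (P, w=2) cum 212  ← median
  y=11 (T, w=150) cum 362
  y=13 (S, w=10) cum 372
  y=16 (Q, w=11) cum 383
  y=18 (R, w=40) cum 423
⇒ y* = 7

(5, 7)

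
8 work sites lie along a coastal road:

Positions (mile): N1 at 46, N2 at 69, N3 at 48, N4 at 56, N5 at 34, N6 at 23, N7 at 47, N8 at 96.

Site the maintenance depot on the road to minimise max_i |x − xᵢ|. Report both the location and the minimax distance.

The 1-center on a line is the midpoint of the two extreme points: leftmost at 23, rightmost at 96.
Optimal location = (23 + 96)/2 = 59.5; maximum distance = (96 − 23)/2 = 36.5.

location 59.5, max distance 36.5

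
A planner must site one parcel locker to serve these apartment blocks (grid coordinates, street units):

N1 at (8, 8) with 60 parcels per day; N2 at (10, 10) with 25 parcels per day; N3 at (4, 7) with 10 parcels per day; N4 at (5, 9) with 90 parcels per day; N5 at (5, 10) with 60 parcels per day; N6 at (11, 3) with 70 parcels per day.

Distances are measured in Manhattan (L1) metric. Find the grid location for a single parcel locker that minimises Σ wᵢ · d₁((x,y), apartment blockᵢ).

Manhattan distance separates: Σwᵢ(|x−xᵢ|+|y−yᵢ|) = Σwᵢ|x−xᵢ| + Σwᵢ|y−yᵢ|, so x and y are optimised independently as 1-D weighted medians.
Total weight W = 315; half = 157.5.
x-coordinate, sorted with cumulative weight:
  x=4 (N3, w=10) cum 10
  x=5 (N4, w=90) cum 100
  x=5 (N5, w=60) cum 160  ← median
  x=8 (N1, w=60) cum 220
  x=10 (N2, w=25) cum 245
  x=11 (N6, w=70) cum 315
⇒ x* = 5
y-coordinate, sorted with cumulative weight:
  y=3 (N6, w=70) cum 70
  y=7 (N3, w=10) cum 80
  y=8 (N1, w=60) cum 140
  y=9 (N4, w=90) cum 230  ← median
  y=10 (N2, w=25) cum 255
  y=10 (N5, w=60) cum 315
⇒ y* = 9

(5, 9)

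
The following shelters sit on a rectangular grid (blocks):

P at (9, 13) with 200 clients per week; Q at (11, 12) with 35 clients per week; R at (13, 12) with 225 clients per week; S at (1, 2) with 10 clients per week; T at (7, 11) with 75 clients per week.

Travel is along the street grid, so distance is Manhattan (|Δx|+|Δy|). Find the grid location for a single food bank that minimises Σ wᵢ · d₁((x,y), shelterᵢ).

(9, 12)

Manhattan distance separates: Σwᵢ(|x−xᵢ|+|y−yᵢ|) = Σwᵢ|x−xᵢ| + Σwᵢ|y−yᵢ|, so x and y are optimised independently as 1-D weighted medians.
Total weight W = 545; half = 272.5.
x-coordinate, sorted with cumulative weight:
  x=1 (S, w=10) cum 10
  x=7 (T, w=75) cum 85
  x=9 (P, w=200) cum 285  ← median
  x=11 (Q, w=35) cum 320
  x=13 (R, w=225) cum 545
⇒ x* = 9
y-coordinate, sorted with cumulative weight:
  y=2 (S, w=10) cum 10
  y=11 (T, w=75) cum 85
  y=12 (Q, w=35) cum 120
  y=12 (R, w=225) cum 345  ← median
  y=13 (P, w=200) cum 545
⇒ y* = 12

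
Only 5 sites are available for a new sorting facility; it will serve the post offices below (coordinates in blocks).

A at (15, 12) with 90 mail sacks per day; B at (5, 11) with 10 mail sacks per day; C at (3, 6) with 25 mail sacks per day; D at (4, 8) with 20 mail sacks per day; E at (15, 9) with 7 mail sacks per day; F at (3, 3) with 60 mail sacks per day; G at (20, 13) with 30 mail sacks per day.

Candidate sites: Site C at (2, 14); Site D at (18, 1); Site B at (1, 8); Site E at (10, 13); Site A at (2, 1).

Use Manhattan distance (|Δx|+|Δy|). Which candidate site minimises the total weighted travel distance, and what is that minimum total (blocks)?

Site E, total 2563 blocks

Total weighted distance at each candidate:
  Site C (2, 14): total = 3211
  Site D (18, 1): total = 3927
  Site B (1, 8): total = 3095
  Site E (10, 13): total = 2563
  Site A (2, 1): total = 3847
Minimum is at Site E with total 2563 blocks.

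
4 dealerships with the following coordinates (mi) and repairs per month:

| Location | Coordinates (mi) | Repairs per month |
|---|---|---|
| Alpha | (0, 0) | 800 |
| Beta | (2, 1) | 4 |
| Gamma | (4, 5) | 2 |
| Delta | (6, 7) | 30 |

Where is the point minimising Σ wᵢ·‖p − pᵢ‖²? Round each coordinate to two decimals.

(0.23, 0.27)

The minimiser of Σwᵢ‖p−pᵢ‖² is the weighted centroid p* = (Σwᵢpᵢ)/(Σwᵢ).
Σwᵢ = 836.
Σwᵢxᵢ = 800·0 + 4·2 + 2·4 + 30·6 = 196.
Σwᵢyᵢ = 800·0 + 4·1 + 2·5 + 30·7 = 224.
x* = 196/836 = 0.23, y* = 224/836 = 0.27.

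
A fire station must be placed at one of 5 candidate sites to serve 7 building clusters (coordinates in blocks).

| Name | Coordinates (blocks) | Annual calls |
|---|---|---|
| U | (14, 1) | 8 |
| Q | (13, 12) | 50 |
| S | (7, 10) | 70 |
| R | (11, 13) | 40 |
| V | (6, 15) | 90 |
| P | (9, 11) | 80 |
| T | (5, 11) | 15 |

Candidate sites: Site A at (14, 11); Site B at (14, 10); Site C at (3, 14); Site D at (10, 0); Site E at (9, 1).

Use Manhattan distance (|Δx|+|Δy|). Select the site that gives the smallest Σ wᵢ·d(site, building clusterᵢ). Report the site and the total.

Site A, total 2555 blocks

Total weighted distance at each candidate:
  Site A (14, 11): total = 2555
  Site B (14, 10): total = 2752
  Site C (3, 14): total = 2867
  Site D (10, 0): total = 5170
  Site E (9, 1): total = 4660
Minimum is at Site A with total 2555 blocks.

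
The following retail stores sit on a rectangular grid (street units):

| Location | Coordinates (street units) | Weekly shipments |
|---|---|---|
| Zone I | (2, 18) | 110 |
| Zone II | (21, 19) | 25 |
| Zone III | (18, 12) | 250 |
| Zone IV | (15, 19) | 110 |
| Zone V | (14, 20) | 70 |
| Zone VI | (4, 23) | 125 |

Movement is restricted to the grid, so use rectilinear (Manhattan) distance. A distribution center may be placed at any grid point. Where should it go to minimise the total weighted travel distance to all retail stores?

(15, 18)

Manhattan distance separates: Σwᵢ(|x−xᵢ|+|y−yᵢ|) = Σwᵢ|x−xᵢ| + Σwᵢ|y−yᵢ|, so x and y are optimised independently as 1-D weighted medians.
Total weight W = 690; half = 345.
x-coordinate, sorted with cumulative weight:
  x=2 (Zone I, w=110) cum 110
  x=4 (Zone VI, w=125) cum 235
  x=14 (Zone V, w=70) cum 305
  x=15 (Zone IV, w=110) cum 415  ← median
  x=18 (Zone III, w=250) cum 665
  x=21 (Zone II, w=25) cum 690
⇒ x* = 15
y-coordinate, sorted with cumulative weight:
  y=12 (Zone III, w=250) cum 250
  y=18 (Zone I, w=110) cum 360  ← median
  y=19 (Zone II, w=25) cum 385
  y=19 (Zone IV, w=110) cum 495
  y=20 (Zone V, w=70) cum 565
  y=23 (Zone VI, w=125) cum 690
⇒ y* = 18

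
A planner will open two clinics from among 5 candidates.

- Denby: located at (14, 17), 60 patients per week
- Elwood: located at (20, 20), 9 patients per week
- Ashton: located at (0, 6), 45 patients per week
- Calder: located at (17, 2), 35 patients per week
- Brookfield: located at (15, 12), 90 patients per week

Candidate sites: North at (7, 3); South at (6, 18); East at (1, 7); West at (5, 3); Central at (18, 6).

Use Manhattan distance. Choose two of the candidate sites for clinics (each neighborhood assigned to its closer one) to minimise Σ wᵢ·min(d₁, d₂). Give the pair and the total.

{East, Central}, total 2119

Evaluate every pair (each demand assigned to the nearer of the two):
  {East, Central}: total = 2119
  {West, Central}: total = 2389
  {North, Central}: total = 2479
  {South, Central}: total = 2479
  {South, West}: total = 2849
  {South, East}: total = 2859
  {North, South}: total = 2869
  {North, East}: total = 3535
  {North, West}: total = 3805
  {East, West}: total = 3923
Best pair: {East, Central} with total 2119.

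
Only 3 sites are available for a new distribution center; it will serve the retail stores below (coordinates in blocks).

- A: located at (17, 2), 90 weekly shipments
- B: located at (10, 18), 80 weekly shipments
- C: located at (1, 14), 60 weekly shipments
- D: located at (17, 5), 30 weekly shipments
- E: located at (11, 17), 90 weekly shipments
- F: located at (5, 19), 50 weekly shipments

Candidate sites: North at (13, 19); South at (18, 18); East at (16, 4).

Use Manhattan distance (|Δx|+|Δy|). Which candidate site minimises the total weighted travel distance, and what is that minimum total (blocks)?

North, total 4530 blocks

Total weighted distance at each candidate:
  North (13, 19): total = 4530
  South (18, 18): total = 5270
  East (16, 4): total = 6350
Minimum is at North with total 4530 blocks.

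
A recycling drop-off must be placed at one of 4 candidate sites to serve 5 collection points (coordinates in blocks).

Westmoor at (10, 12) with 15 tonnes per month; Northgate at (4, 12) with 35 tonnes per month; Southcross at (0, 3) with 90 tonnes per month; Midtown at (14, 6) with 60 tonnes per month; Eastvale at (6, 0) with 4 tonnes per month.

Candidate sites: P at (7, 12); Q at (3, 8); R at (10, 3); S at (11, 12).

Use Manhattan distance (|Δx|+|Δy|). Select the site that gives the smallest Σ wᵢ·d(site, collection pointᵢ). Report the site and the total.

Q, total 1884 blocks

Total weighted distance at each candidate:
  P (7, 12): total = 2422
  Q (3, 8): total = 1884
  R (10, 3): total = 2008
  S (11, 12): total = 2668
Minimum is at Q with total 1884 blocks.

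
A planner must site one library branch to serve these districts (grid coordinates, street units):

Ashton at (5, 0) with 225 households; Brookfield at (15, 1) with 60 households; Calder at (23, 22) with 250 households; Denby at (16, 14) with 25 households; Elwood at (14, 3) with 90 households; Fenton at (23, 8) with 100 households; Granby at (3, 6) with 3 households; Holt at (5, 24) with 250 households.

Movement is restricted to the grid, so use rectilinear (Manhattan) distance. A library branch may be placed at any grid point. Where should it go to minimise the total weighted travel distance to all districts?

(14, 14)

Manhattan distance separates: Σwᵢ(|x−xᵢ|+|y−yᵢ|) = Σwᵢ|x−xᵢ| + Σwᵢ|y−yᵢ|, so x and y are optimised independently as 1-D weighted medians.
Total weight W = 1003; half = 501.5.
x-coordinate, sorted with cumulative weight:
  x=3 (Granby, w=3) cum 3
  x=5 (Ashton, w=225) cum 228
  x=5 (Holt, w=250) cum 478
  x=14 (Elwood, w=90) cum 568  ← median
  x=15 (Brookfield, w=60) cum 628
  x=16 (Denby, w=25) cum 653
  x=23 (Calder, w=250) cum 903
  x=23 (Fenton, w=100) cum 1003
⇒ x* = 14
y-coordinate, sorted with cumulative weight:
  y=0 (Ashton, w=225) cum 225
  y=1 (Brookfield, w=60) cum 285
  y=3 (Elwood, w=90) cum 375
  y=6 (Granby, w=3) cum 378
  y=8 (Fenton, w=100) cum 478
  y=14 (Denby, w=25) cum 503  ← median
  y=22 (Calder, w=250) cum 753
  y=24 (Holt, w=250) cum 1003
⇒ y* = 14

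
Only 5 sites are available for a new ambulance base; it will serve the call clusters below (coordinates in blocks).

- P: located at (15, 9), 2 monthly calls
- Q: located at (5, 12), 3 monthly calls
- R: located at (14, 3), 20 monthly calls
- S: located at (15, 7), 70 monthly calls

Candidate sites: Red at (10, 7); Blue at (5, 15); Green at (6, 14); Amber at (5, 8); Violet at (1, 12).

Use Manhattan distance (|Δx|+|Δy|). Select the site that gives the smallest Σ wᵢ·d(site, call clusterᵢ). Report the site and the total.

Red, total 554 blocks

Total weighted distance at each candidate:
  Red (10, 7): total = 554
  Blue (5, 15): total = 1721
  Green (6, 14): total = 1537
  Amber (5, 8): total = 1084
  Violet (1, 12): total = 1816
Minimum is at Red with total 554 blocks.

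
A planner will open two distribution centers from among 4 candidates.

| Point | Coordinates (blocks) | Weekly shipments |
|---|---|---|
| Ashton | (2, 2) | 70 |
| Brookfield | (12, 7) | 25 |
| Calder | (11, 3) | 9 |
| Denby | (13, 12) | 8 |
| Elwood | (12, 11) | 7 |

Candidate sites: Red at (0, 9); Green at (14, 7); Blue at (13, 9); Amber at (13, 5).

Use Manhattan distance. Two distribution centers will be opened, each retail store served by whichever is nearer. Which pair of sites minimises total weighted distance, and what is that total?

{Red, Blue}, total 822

Evaluate every pair (each demand assigned to the nearer of the two):
  {Red, Blue}: total = 822
  {Red, Green}: total = 833
  {Red, Amber}: total = 846
  {Blue, Amber}: total = 1136
  {Green, Amber}: total = 1156
  {Green, Blue}: total = 1348
Best pair: {Red, Blue} with total 822.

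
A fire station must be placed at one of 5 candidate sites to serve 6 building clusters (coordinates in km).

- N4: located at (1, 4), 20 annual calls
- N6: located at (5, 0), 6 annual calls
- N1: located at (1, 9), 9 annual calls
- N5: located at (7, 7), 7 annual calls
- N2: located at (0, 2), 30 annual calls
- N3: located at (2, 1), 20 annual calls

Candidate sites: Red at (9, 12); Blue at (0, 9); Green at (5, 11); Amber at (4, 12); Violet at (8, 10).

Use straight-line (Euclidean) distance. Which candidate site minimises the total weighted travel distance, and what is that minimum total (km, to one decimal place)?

Total weighted distance at each candidate:
  Red (9, 12): total = 1081.1
  Blue (0, 9): total = 598.6
  Green (5, 11): total = 816.5
  Amber (4, 12): total = 868.8
  Violet (8, 10): total = 888.6
Minimum is at Blue with total 598.6 km.

Blue, total 598.6 km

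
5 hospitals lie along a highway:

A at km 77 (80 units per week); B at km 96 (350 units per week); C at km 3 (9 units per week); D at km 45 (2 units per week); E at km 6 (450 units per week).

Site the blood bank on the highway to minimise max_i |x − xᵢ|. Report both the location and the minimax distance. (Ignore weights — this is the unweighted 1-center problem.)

The 1-center on a line is the midpoint of the two extreme points: leftmost at 3, rightmost at 96.
Optimal location = (3 + 96)/2 = 49.5; maximum distance = (96 − 3)/2 = 46.5.

location 49.5, max distance 46.5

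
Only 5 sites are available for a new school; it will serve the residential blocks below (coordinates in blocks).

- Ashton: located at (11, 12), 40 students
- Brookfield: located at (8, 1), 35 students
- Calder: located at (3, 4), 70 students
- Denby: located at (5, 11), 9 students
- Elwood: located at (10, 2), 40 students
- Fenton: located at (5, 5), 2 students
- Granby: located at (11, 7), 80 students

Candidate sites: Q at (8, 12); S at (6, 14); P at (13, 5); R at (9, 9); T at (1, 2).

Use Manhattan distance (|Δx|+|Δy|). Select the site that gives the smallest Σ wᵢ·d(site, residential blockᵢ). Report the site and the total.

Total weighted distance at each candidate:
  Q (8, 12): total = 2591
  S (6, 14): total = 3371
  P (13, 5): total = 2147
  R (9, 9): total = 1995
  T (1, 2): total = 3051
Minimum is at R with total 1995 blocks.

R, total 1995 blocks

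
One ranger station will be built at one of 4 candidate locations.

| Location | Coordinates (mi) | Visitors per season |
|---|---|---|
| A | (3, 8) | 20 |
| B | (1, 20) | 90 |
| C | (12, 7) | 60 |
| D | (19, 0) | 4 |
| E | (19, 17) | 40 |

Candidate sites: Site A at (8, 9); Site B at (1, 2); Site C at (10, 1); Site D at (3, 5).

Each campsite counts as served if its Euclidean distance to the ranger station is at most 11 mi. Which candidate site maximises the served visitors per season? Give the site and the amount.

Coverage radius r = 11 mi; a point is covered iff (Δx)²+(Δy)² ≤ 11² = 121.
  Site A (8, 9): covers {A, C} → 80
  Site B (1, 2): covers {A} → 20
  Site C (10, 1): covers {A, C, D} → 84
  Site D (3, 5): covers {A, C} → 80
Maximum coverage at Site C: 84 visitors per season.

Site C, covering 84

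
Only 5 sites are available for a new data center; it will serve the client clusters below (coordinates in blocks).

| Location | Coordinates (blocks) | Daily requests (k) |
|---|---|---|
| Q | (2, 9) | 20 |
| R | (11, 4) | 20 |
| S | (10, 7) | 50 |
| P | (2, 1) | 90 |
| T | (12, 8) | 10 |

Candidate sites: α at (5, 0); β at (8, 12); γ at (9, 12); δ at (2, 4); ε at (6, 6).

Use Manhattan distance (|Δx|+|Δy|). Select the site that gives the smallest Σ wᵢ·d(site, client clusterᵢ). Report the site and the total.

δ, total 1240 blocks

Total weighted distance at each candidate:
  α (5, 0): total = 1550
  β (8, 12): total = 2360
  γ (9, 12): total = 2390
  δ (2, 4): total = 1240
  ε (6, 6): total = 1420
Minimum is at δ with total 1240 blocks.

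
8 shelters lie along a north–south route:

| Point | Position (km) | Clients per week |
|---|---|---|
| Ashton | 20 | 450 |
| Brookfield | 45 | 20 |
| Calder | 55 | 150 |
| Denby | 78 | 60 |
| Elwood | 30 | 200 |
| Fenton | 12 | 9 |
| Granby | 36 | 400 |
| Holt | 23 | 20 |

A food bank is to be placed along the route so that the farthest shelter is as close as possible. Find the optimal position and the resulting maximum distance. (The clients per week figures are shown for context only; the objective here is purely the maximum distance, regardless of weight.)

location 45, max distance 33

The 1-center on a line is the midpoint of the two extreme points: leftmost at 12, rightmost at 78.
Optimal location = (12 + 78)/2 = 45; maximum distance = (78 − 12)/2 = 33.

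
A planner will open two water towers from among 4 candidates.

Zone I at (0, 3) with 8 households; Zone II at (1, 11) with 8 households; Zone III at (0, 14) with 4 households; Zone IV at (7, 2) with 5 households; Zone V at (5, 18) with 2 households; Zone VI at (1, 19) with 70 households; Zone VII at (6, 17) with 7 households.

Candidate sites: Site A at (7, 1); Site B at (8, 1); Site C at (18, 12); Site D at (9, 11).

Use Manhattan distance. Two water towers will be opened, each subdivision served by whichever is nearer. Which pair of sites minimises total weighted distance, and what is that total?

Evaluate every pair (each demand assigned to the nearer of the two):
  {Site A, Site D}: total = 1394
  {Site B, Site D}: total = 1407
  {Site C, Site D}: total = 1508
  {Site A, Site B}: total = 2122
  {Site A, Site C}: total = 2122
  {Site B, Site C}: total = 2143
Best pair: {Site A, Site D} with total 1394.

{Site A, Site D}, total 1394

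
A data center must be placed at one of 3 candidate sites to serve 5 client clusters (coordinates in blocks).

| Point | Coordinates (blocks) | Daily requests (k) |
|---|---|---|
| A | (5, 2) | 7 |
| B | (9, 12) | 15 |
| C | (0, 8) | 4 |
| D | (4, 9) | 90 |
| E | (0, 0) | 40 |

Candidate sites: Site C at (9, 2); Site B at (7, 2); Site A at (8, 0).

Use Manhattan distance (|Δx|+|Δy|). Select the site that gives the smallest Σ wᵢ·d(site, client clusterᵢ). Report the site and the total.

Total weighted distance at each candidate:
  Site C (9, 2): total = 1758
  Site B (7, 2): total = 1506
  Site A (8, 0): total = 1784
Minimum is at Site B with total 1506 blocks.

Site B, total 1506 blocks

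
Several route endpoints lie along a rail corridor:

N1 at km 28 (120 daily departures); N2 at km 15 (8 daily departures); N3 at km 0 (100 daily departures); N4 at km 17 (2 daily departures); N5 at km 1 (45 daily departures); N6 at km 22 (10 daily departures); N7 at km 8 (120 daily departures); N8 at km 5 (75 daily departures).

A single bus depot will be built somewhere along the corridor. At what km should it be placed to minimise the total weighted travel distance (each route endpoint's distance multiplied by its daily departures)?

x = 8

For a sum of weighted absolute distances on a line, the optimum is the weighted median (not the mean). Total weight W = 480; half-weight = 240.
Sort by position and accumulate weight:
  km 0 (N3, w=100) → cum 100
  km 1 (N5, w=45) → cum 145
  km 5 (N8, w=75) → cum 220
  km 8 (N7, w=120) → cum 340  ≥ 240 → median here
  km 15 (N2, w=8) → cum 348
  km 17 (N4, w=2) → cum 350
  km 22 (N6, w=10) → cum 360
  km 28 (N1, w=120) → cum 480
Optimal location: km 8.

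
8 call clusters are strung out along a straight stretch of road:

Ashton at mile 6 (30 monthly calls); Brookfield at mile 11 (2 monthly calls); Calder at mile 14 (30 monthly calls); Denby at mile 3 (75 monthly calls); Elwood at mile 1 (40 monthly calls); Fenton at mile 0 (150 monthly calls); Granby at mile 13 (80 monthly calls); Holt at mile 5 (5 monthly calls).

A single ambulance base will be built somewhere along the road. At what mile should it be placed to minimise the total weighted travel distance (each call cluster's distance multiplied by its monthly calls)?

x = 3

For a sum of weighted absolute distances on a line, the optimum is the weighted median (not the mean). Total weight W = 412; half-weight = 206.
Sort by position and accumulate weight:
  mile 0 (Fenton, w=150) → cum 150
  mile 1 (Elwood, w=40) → cum 190
  mile 3 (Denby, w=75) → cum 265  ≥ 206 → median here
  mile 5 (Holt, w=5) → cum 270
  mile 6 (Ashton, w=30) → cum 300
  mile 11 (Brookfield, w=2) → cum 302
  mile 13 (Granby, w=80) → cum 382
  mile 14 (Calder, w=30) → cum 412
Optimal location: mile 3.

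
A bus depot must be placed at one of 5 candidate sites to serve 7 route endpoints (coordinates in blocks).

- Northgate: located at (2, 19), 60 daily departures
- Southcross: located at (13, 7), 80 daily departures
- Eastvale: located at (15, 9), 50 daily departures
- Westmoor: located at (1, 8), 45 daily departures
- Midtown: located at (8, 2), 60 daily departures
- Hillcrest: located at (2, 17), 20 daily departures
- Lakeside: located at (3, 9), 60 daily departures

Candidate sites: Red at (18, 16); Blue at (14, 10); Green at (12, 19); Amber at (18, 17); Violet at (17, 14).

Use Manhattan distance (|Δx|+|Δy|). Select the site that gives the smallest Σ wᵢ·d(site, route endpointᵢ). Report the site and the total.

Total weighted distance at each candidate:
  Red (18, 16): total = 6985
  Blue (14, 10): total = 4295
  Green (12, 19): total = 5920
  Amber (18, 17): total = 7200
  Violet (17, 14): total = 6180
Minimum is at Blue with total 4295 blocks.

Blue, total 4295 blocks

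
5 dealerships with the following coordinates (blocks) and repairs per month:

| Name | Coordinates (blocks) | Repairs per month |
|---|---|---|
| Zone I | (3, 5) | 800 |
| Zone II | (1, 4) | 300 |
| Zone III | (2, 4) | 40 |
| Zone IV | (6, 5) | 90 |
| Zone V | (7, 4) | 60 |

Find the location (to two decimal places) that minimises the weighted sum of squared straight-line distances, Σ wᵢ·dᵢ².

The minimiser of Σwᵢ‖p−pᵢ‖² is the weighted centroid p* = (Σwᵢpᵢ)/(Σwᵢ).
Σwᵢ = 1290.
Σwᵢxᵢ = 800·3 + 300·1 + 40·2 + 90·6 + 60·7 = 3740.
Σwᵢyᵢ = 800·5 + 300·4 + 40·4 + 90·5 + 60·4 = 6050.
x* = 3740/1290 = 2.90, y* = 6050/1290 = 4.69.

(2.90, 4.69)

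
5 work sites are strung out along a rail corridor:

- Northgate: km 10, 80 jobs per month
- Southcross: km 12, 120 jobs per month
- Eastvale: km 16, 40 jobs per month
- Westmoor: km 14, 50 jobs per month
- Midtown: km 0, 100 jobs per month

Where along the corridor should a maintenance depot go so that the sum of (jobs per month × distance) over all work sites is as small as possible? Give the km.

x = 12

For a sum of weighted absolute distances on a line, the optimum is the weighted median (not the mean). Total weight W = 390; half-weight = 195.
Sort by position and accumulate weight:
  km 0 (Midtown, w=100) → cum 100
  km 10 (Northgate, w=80) → cum 180
  km 12 (Southcross, w=120) → cum 300  ≥ 195 → median here
  km 14 (Westmoor, w=50) → cum 350
  km 16 (Eastvale, w=40) → cum 390
Optimal location: km 12.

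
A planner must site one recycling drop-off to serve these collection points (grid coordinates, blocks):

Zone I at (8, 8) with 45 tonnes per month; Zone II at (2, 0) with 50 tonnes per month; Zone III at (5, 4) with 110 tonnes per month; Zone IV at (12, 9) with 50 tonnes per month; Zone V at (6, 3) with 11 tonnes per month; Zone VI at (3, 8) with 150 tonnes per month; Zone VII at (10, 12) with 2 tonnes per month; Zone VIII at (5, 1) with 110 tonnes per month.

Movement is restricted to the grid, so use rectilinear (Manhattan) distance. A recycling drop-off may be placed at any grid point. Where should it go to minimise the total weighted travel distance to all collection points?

Manhattan distance separates: Σwᵢ(|x−xᵢ|+|y−yᵢ|) = Σwᵢ|x−xᵢ| + Σwᵢ|y−yᵢ|, so x and y are optimised independently as 1-D weighted medians.
Total weight W = 528; half = 264.
x-coordinate, sorted with cumulative weight:
  x=2 (Zone II, w=50) cum 50
  x=3 (Zone VI, w=150) cum 200
  x=5 (Zone III, w=110) cum 310  ← median
  x=5 (Zone VIII, w=110) cum 420
  x=6 (Zone V, w=11) cum 431
  x=8 (Zone I, w=45) cum 476
  x=10 (Zone VII, w=2) cum 478
  x=12 (Zone IV, w=50) cum 528
⇒ x* = 5
y-coordinate, sorted with cumulative weight:
  y=0 (Zone II, w=50) cum 50
  y=1 (Zone VIII, w=110) cum 160
  y=3 (Zone V, w=11) cum 171
  y=4 (Zone III, w=110) cum 281  ← median
  y=8 (Zone I, w=45) cum 326
  y=8 (Zone VI, w=150) cum 476
  y=9 (Zone IV, w=50) cum 526
  y=12 (Zone VII, w=2) cum 528
⇒ y* = 4

(5, 4)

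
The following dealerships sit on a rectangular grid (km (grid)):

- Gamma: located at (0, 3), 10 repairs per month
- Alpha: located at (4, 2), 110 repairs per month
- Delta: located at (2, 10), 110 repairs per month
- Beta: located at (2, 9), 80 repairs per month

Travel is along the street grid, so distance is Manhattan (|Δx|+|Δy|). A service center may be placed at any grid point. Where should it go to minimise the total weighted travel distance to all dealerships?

(2, 9)

Manhattan distance separates: Σwᵢ(|x−xᵢ|+|y−yᵢ|) = Σwᵢ|x−xᵢ| + Σwᵢ|y−yᵢ|, so x and y are optimised independently as 1-D weighted medians.
Total weight W = 310; half = 155.
x-coordinate, sorted with cumulative weight:
  x=0 (Gamma, w=10) cum 10
  x=2 (Delta, w=110) cum 120
  x=2 (Beta, w=80) cum 200  ← median
  x=4 (Alpha, w=110) cum 310
⇒ x* = 2
y-coordinate, sorted with cumulative weight:
  y=2 (Alpha, w=110) cum 110
  y=3 (Gamma, w=10) cum 120
  y=9 (Beta, w=80) cum 200  ← median
  y=10 (Delta, w=110) cum 310
⇒ y* = 9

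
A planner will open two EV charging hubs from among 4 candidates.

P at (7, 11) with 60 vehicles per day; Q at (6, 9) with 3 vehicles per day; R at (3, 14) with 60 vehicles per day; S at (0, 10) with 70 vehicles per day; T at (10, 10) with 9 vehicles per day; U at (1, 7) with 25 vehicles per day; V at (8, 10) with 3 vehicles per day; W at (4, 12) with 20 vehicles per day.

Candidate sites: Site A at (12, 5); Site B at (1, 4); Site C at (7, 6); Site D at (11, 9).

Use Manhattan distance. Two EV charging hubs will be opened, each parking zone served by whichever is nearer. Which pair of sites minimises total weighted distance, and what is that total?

{Site B, Site C}, total 1855

Evaluate every pair (each demand assigned to the nearer of the two):
  {Site B, Site C}: total = 1855
  {Site B, Site D}: total = 1890
  {Site C, Site D}: total = 2187
  {Site A, Site C}: total = 2235
  {Site A, Site B}: total = 2285
  {Site A, Site D}: total = 2525
Best pair: {Site B, Site C} with total 1855.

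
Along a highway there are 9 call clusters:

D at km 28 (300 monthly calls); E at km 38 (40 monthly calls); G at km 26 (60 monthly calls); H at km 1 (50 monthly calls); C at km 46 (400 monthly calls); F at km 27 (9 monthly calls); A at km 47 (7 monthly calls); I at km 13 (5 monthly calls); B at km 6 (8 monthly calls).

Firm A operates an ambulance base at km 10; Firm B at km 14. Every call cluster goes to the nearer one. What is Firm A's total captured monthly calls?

58

The indifferent point is the midpoint (10+14)/2 = 12; call clusters left of it (closer to Firm A at 10) go to Firm A, those right go to Firm B.
  H at 1 (w=50) → Firm A
  B at 6 (w=8) → Firm A
  I at 13 (w=5) → Firm B
  G at 26 (w=60) → Firm B
  F at 27 (w=9) → Firm B
  D at 28 (w=300) → Firm B
  E at 38 (w=40) → Firm B
  C at 46 (w=400) → Firm B
  A at 47 (w=7) → Firm B
Firm A captures 58; Firm B captures 821.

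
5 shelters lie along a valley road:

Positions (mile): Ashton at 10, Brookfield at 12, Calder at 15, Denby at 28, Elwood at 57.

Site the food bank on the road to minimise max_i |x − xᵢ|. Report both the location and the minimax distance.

The 1-center on a line is the midpoint of the two extreme points: leftmost at 10, rightmost at 57.
Optimal location = (10 + 57)/2 = 33.5; maximum distance = (57 − 10)/2 = 23.5.

location 33.5, max distance 23.5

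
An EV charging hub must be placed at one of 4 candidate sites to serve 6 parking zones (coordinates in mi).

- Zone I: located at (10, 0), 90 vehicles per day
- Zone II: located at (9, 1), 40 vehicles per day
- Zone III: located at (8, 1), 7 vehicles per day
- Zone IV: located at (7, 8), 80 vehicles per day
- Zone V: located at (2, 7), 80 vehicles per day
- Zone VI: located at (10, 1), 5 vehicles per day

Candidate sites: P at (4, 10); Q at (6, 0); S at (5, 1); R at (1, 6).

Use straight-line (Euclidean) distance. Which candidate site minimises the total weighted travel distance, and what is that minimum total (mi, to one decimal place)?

Total weighted distance at each candidate:
  P (4, 10): total = 2161.3
  Q (6, 0): total = 1812.7
  S (5, 1): total = 1784.0
  R (1, 6): total = 2081.7
Minimum is at S with total 1784.0 mi.

S, total 1784.0 mi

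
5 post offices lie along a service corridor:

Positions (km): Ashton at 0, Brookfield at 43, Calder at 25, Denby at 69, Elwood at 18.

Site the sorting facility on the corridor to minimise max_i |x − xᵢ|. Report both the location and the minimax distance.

The 1-center on a line is the midpoint of the two extreme points: leftmost at 0, rightmost at 69.
Optimal location = (0 + 69)/2 = 34.5; maximum distance = (69 − 0)/2 = 34.5.

location 34.5, max distance 34.5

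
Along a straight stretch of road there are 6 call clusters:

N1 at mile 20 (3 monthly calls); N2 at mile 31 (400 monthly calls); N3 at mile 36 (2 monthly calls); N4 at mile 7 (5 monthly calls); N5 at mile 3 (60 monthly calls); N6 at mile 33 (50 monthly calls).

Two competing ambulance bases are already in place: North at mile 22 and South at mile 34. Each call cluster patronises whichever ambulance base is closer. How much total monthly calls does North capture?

The indifferent point is the midpoint (22+34)/2 = 28; call clusters left of it (closer to North at 22) go to North, those right go to South.
  N5 at 3 (w=60) → North
  N4 at 7 (w=5) → North
  N1 at 20 (w=3) → North
  N2 at 31 (w=400) → South
  N6 at 33 (w=50) → South
  N3 at 36 (w=2) → South
North captures 68; South captures 452.

68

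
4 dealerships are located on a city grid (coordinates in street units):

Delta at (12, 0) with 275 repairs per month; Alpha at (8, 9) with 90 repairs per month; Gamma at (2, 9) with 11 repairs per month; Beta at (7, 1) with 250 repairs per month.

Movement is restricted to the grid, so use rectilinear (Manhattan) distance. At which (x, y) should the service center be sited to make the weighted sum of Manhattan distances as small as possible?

Manhattan distance separates: Σwᵢ(|x−xᵢ|+|y−yᵢ|) = Σwᵢ|x−xᵢ| + Σwᵢ|y−yᵢ|, so x and y are optimised independently as 1-D weighted medians.
Total weight W = 626; half = 313.
x-coordinate, sorted with cumulative weight:
  x=2 (Gamma, w=11) cum 11
  x=7 (Beta, w=250) cum 261
  x=8 (Alpha, w=90) cum 351  ← median
  x=12 (Delta, w=275) cum 626
⇒ x* = 8
y-coordinate, sorted with cumulative weight:
  y=0 (Delta, w=275) cum 275
  y=1 (Beta, w=250) cum 525  ← median
  y=9 (Alpha, w=90) cum 615
  y=9 (Gamma, w=11) cum 626
⇒ y* = 1

(8, 1)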